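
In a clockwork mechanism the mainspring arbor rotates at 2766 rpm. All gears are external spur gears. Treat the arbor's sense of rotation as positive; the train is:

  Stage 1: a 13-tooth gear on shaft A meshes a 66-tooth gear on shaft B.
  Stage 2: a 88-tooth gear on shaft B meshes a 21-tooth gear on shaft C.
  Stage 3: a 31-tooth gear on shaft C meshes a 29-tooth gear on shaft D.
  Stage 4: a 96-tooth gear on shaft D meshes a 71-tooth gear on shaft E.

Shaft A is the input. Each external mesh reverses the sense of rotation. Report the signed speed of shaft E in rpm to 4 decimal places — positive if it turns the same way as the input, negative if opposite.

Stage 1 [13T→66T]: ω = 2766.0000×13/66 = 544.8182 rpm, dir flips to −; running = −544.8182
Stage 2 [88T→21T]: ω = 544.8182×88/21 = 2283.0476 rpm, dir flips to +; running = +2283.0476
Stage 3 [31T→29T]: ω = 2283.0476×31/29 = 2440.4992 rpm, dir flips to −; running = −2440.4992
Stage 4 [96T→71T]: ω = 2440.4992×96/71 = 3299.8299 rpm, dir flips to +; running = +3299.8299

+3299.8299 rpm (same as input, |ω| = 3299.8299 rpm)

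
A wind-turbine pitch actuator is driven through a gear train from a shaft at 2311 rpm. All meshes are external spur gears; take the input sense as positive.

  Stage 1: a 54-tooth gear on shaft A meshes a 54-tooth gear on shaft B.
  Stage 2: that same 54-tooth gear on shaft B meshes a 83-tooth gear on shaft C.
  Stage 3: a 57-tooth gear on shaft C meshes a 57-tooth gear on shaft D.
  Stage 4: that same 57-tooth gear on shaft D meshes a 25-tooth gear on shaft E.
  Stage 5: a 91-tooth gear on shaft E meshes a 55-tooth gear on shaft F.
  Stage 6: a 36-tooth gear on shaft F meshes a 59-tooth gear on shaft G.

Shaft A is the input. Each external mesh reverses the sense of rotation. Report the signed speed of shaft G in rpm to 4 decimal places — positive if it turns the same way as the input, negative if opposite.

+3460.8251 rpm (same as input, |ω| = 3460.8251 rpm)

Stage 1 [54T→54T]: ω = 2311.0000×54/54 = 2311.0000 rpm, dir flips to −; running = −2311.0000
Stage 2 [54T→83T]: ω = 2311.0000×54/83 = 1503.5422 rpm, dir flips to +; running = +1503.5422
Stage 3 [57T→57T]: ω = 1503.5422×57/57 = 1503.5422 rpm, dir flips to −; running = −1503.5422
Stage 4 [57T→25T]: ω = 1503.5422×57/25 = 3428.0761 rpm, dir flips to +; running = +3428.0761
Stage 5 [91T→55T]: ω = 3428.0761×91/55 = 5671.9078 rpm, dir flips to −; running = −5671.9078
Stage 6 [36T→59T]: ω = 5671.9078×36/59 = 3460.8251 rpm, dir flips to +; running = +3460.8251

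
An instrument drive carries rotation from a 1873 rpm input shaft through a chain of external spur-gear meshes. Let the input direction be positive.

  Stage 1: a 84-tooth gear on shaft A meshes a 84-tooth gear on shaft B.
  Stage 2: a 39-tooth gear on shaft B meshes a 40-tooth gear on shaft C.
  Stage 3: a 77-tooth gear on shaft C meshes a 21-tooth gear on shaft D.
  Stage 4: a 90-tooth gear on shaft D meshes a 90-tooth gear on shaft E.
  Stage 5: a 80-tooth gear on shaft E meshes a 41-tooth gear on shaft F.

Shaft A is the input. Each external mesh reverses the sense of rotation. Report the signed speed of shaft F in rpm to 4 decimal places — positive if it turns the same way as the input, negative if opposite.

Stage 1 [84T→84T]: ω = 1873.0000×84/84 = 1873.0000 rpm, dir flips to −; running = −1873.0000
Stage 2 [39T→40T]: ω = 1873.0000×39/40 = 1826.1750 rpm, dir flips to +; running = +1826.1750
Stage 3 [77T→21T]: ω = 1826.1750×77/21 = 6695.9750 rpm, dir flips to −; running = −6695.9750
Stage 4 [90T→90T]: ω = 6695.9750×90/90 = 6695.9750 rpm, dir flips to +; running = +6695.9750
Stage 5 [80T→41T]: ω = 6695.9750×80/41 = 13065.3171 rpm, dir flips to −; running = −13065.3171

-13065.3171 rpm (opposite to input, |ω| = 13065.3171 rpm)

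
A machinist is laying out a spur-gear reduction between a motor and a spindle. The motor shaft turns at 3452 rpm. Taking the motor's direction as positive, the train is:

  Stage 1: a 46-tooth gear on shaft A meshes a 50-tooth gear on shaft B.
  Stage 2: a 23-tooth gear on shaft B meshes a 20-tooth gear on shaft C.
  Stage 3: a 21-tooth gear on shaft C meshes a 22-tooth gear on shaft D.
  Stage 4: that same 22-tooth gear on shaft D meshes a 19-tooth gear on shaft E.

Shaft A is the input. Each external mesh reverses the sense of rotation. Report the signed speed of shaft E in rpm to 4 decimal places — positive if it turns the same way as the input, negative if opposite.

Stage 1 [46T→50T]: ω = 3452.0000×46/50 = 3175.8400 rpm, dir flips to −; running = −3175.8400
Stage 2 [23T→20T]: ω = 3175.8400×23/20 = 3652.2160 rpm, dir flips to +; running = +3652.2160
Stage 3 [21T→22T]: ω = 3652.2160×21/22 = 3486.2062 rpm, dir flips to −; running = −3486.2062
Stage 4 [22T→19T]: ω = 3486.2062×22/19 = 4036.6598 rpm, dir flips to +; running = +4036.6598

+4036.6598 rpm (same as input, |ω| = 4036.6598 rpm)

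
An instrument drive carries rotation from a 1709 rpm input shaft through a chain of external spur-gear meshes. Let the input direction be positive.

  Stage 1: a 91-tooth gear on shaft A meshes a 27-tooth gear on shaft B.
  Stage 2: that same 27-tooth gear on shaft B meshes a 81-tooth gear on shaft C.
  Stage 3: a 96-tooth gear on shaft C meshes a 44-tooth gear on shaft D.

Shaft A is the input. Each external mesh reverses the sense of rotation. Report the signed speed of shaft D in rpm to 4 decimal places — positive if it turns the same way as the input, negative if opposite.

Stage 1 [91T→27T]: ω = 1709.0000×91/27 = 5759.9630 rpm, dir flips to −; running = −5759.9630
Stage 2 [27T→81T]: ω = 5759.9630×27/81 = 1919.9877 rpm, dir flips to +; running = +1919.9877
Stage 3 [96T→44T]: ω = 1919.9877×96/44 = 4189.0640 rpm, dir flips to −; running = −4189.0640

-4189.0640 rpm (opposite to input, |ω| = 4189.0640 rpm)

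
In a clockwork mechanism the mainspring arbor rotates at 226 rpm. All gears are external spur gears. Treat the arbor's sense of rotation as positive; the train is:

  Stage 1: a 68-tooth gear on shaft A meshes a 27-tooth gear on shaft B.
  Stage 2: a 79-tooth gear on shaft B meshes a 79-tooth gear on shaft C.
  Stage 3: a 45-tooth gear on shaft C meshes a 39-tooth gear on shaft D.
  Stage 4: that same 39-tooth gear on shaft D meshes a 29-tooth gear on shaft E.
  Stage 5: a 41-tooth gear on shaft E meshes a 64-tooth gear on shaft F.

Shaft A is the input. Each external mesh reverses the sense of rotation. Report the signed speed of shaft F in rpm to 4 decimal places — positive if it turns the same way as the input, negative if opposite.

Stage 1 [68T→27T]: ω = 226.0000×68/27 = 569.1852 rpm, dir flips to −; running = −569.1852
Stage 2 [79T→79T]: ω = 569.1852×79/79 = 569.1852 rpm, dir flips to +; running = +569.1852
Stage 3 [45T→39T]: ω = 569.1852×45/39 = 656.7521 rpm, dir flips to −; running = −656.7521
Stage 4 [39T→29T]: ω = 656.7521×39/29 = 883.2184 rpm, dir flips to +; running = +883.2184
Stage 5 [41T→64T]: ω = 883.2184×41/64 = 565.8118 rpm, dir flips to −; running = −565.8118

-565.8118 rpm (opposite to input, |ω| = 565.8118 rpm)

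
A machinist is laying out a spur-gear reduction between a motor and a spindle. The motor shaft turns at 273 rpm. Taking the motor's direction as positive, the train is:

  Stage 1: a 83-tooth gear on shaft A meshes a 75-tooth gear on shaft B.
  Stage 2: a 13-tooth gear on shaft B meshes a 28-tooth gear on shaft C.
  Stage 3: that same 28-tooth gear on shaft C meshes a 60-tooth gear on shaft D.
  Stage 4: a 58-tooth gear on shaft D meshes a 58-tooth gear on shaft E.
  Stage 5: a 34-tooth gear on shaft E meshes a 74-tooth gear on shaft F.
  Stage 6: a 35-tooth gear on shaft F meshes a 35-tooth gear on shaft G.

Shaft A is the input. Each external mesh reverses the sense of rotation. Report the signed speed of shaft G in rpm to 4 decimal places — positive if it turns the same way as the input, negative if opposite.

Stage 1 [83T→75T]: ω = 273.0000×83/75 = 302.1200 rpm, dir flips to −; running = −302.1200
Stage 2 [13T→28T]: ω = 302.1200×13/28 = 140.2700 rpm, dir flips to +; running = +140.2700
Stage 3 [28T→60T]: ω = 140.2700×28/60 = 65.4593 rpm, dir flips to −; running = −65.4593
Stage 4 [58T→58T]: ω = 65.4593×58/58 = 65.4593 rpm, dir flips to +; running = +65.4593
Stage 5 [34T→74T]: ω = 65.4593×34/74 = 30.0759 rpm, dir flips to −; running = −30.0759
Stage 6 [35T→35T]: ω = 30.0759×35/35 = 30.0759 rpm, dir flips to +; running = +30.0759

+30.0759 rpm (same as input, |ω| = 30.0759 rpm)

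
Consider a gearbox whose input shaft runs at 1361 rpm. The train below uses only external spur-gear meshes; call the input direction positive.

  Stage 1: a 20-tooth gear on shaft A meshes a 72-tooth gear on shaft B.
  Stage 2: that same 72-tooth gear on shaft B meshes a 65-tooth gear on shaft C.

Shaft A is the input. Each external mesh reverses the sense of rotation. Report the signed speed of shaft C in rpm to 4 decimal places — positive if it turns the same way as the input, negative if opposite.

Stage 1 [20T→72T]: ω = 1361.0000×20/72 = 378.0556 rpm, dir flips to −; running = −378.0556
Stage 2 [72T→65T]: ω = 378.0556×72/65 = 418.7692 rpm, dir flips to +; running = +418.7692

+418.7692 rpm (same as input, |ω| = 418.7692 rpm)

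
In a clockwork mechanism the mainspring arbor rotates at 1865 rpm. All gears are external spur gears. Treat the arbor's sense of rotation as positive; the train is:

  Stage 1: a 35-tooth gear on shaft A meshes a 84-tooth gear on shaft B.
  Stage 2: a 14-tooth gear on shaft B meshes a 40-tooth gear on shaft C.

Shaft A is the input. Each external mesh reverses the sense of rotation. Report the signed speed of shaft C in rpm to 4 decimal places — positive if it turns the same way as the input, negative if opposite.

+271.9792 rpm (same as input, |ω| = 271.9792 rpm)

Stage 1 [35T→84T]: ω = 1865.0000×35/84 = 777.0833 rpm, dir flips to −; running = −777.0833
Stage 2 [14T→40T]: ω = 777.0833×14/40 = 271.9792 rpm, dir flips to +; running = +271.9792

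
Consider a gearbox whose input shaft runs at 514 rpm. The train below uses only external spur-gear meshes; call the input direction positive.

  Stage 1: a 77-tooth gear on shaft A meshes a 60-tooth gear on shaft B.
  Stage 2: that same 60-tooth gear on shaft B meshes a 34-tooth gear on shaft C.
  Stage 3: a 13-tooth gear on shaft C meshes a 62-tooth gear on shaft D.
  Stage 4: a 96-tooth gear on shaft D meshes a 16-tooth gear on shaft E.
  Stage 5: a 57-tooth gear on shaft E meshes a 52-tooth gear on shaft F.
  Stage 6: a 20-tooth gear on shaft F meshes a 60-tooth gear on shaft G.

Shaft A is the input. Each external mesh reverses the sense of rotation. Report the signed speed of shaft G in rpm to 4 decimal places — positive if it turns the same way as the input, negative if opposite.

Stage 1 [77T→60T]: ω = 514.0000×77/60 = 659.6333 rpm, dir flips to −; running = −659.6333
Stage 2 [60T→34T]: ω = 659.6333×60/34 = 1164.0588 rpm, dir flips to +; running = +1164.0588
Stage 3 [13T→62T]: ω = 1164.0588×13/62 = 244.0769 rpm, dir flips to −; running = −244.0769
Stage 4 [96T→16T]: ω = 244.0769×96/16 = 1464.4611 rpm, dir flips to +; running = +1464.4611
Stage 5 [57T→52T]: ω = 1464.4611×57/52 = 1605.2747 rpm, dir flips to −; running = −1605.2747
Stage 6 [20T→60T]: ω = 1605.2747×20/60 = 535.0916 rpm, dir flips to +; running = +535.0916

+535.0916 rpm (same as input, |ω| = 535.0916 rpm)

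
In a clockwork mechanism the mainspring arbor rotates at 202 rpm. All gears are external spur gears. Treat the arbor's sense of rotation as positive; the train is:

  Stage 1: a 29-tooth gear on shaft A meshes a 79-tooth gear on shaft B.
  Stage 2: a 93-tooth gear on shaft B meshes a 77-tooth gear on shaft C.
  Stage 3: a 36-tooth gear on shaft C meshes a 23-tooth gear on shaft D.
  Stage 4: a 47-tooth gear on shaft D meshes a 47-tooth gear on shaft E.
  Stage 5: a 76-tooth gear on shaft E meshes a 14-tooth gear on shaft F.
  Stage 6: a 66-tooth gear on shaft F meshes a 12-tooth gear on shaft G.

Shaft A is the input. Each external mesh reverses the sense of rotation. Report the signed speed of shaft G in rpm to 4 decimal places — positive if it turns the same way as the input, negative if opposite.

+4185.4042 rpm (same as input, |ω| = 4185.4042 rpm)

Stage 1 [29T→79T]: ω = 202.0000×29/79 = 74.1519 rpm, dir flips to −; running = −74.1519
Stage 2 [93T→77T]: ω = 74.1519×93/77 = 89.5601 rpm, dir flips to +; running = +89.5601
Stage 3 [36T→23T]: ω = 89.5601×36/23 = 140.1810 rpm, dir flips to −; running = −140.1810
Stage 4 [47T→47T]: ω = 140.1810×47/47 = 140.1810 rpm, dir flips to +; running = +140.1810
Stage 5 [76T→14T]: ω = 140.1810×76/14 = 760.9826 rpm, dir flips to −; running = −760.9826
Stage 6 [66T→12T]: ω = 760.9826×66/12 = 4185.4042 rpm, dir flips to +; running = +4185.4042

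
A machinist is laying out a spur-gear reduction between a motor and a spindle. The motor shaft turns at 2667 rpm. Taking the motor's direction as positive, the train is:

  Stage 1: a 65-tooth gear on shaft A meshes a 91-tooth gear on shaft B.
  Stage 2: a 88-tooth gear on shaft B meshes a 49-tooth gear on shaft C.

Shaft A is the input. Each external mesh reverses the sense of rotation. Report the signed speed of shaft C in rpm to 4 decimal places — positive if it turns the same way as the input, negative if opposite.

+3421.2245 rpm (same as input, |ω| = 3421.2245 rpm)

Stage 1 [65T→91T]: ω = 2667.0000×65/91 = 1905.0000 rpm, dir flips to −; running = −1905.0000
Stage 2 [88T→49T]: ω = 1905.0000×88/49 = 3421.2245 rpm, dir flips to +; running = +3421.2245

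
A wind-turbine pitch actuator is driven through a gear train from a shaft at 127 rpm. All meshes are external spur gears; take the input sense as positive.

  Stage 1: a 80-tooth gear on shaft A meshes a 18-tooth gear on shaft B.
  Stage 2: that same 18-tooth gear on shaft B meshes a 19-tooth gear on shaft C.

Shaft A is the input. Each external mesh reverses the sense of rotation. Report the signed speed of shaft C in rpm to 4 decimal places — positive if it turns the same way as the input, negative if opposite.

+534.7368 rpm (same as input, |ω| = 534.7368 rpm)

Stage 1 [80T→18T]: ω = 127.0000×80/18 = 564.4444 rpm, dir flips to −; running = −564.4444
Stage 2 [18T→19T]: ω = 564.4444×18/19 = 534.7368 rpm, dir flips to +; running = +534.7368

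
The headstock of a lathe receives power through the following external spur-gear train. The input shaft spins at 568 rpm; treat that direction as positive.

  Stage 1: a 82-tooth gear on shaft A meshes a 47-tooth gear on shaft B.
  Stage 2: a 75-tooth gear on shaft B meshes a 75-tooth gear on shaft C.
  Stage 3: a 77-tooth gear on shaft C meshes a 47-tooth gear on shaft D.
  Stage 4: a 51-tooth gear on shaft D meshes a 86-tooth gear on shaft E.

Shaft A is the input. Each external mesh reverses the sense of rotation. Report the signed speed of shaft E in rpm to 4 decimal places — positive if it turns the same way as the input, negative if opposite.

Stage 1 [82T→47T]: ω = 568.0000×82/47 = 990.9787 rpm, dir flips to −; running = −990.9787
Stage 2 [75T→75T]: ω = 990.9787×75/75 = 990.9787 rpm, dir flips to +; running = +990.9787
Stage 3 [77T→47T]: ω = 990.9787×77/47 = 1623.5183 rpm, dir flips to −; running = −1623.5183
Stage 4 [51T→86T]: ω = 1623.5183×51/86 = 962.7841 rpm, dir flips to +; running = +962.7841

+962.7841 rpm (same as input, |ω| = 962.7841 rpm)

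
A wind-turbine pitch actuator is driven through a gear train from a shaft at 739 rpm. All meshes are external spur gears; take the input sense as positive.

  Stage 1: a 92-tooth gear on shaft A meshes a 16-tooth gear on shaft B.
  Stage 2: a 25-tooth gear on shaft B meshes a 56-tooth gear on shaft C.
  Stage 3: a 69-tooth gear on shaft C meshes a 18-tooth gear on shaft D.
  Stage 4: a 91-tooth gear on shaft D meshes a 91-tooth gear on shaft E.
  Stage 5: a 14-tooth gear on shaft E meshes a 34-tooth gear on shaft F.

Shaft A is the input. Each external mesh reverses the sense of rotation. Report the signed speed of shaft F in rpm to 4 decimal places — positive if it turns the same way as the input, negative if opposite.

Stage 1 [92T→16T]: ω = 739.0000×92/16 = 4249.2500 rpm, dir flips to −; running = −4249.2500
Stage 2 [25T→56T]: ω = 4249.2500×25/56 = 1896.9866 rpm, dir flips to +; running = +1896.9866
Stage 3 [69T→18T]: ω = 1896.9866×69/18 = 7271.7820 rpm, dir flips to −; running = −7271.7820
Stage 4 [91T→91T]: ω = 7271.7820×91/91 = 7271.7820 rpm, dir flips to +; running = +7271.7820
Stage 5 [14T→34T]: ω = 7271.7820×14/34 = 2994.2632 rpm, dir flips to −; running = −2994.2632

-2994.2632 rpm (opposite to input, |ω| = 2994.2632 rpm)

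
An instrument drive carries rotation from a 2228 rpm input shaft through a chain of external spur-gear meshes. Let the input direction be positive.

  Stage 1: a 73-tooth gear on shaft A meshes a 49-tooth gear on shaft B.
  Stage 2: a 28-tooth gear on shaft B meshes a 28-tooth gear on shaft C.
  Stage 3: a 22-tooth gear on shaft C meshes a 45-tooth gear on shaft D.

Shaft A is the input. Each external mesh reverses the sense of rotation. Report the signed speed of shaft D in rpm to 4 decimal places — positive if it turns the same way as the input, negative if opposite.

-1622.7519 rpm (opposite to input, |ω| = 1622.7519 rpm)

Stage 1 [73T→49T]: ω = 2228.0000×73/49 = 3319.2653 rpm, dir flips to −; running = −3319.2653
Stage 2 [28T→28T]: ω = 3319.2653×28/28 = 3319.2653 rpm, dir flips to +; running = +3319.2653
Stage 3 [22T→45T]: ω = 3319.2653×22/45 = 1622.7519 rpm, dir flips to −; running = −1622.7519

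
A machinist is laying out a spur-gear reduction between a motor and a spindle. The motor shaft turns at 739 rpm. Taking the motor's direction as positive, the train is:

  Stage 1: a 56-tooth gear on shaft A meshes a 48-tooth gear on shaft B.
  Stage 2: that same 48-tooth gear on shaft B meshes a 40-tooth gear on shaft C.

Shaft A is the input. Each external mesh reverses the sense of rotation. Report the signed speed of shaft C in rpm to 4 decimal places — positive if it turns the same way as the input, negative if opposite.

Stage 1 [56T→48T]: ω = 739.0000×56/48 = 862.1667 rpm, dir flips to −; running = −862.1667
Stage 2 [48T→40T]: ω = 862.1667×48/40 = 1034.6000 rpm, dir flips to +; running = +1034.6000

+1034.6000 rpm (same as input, |ω| = 1034.6000 rpm)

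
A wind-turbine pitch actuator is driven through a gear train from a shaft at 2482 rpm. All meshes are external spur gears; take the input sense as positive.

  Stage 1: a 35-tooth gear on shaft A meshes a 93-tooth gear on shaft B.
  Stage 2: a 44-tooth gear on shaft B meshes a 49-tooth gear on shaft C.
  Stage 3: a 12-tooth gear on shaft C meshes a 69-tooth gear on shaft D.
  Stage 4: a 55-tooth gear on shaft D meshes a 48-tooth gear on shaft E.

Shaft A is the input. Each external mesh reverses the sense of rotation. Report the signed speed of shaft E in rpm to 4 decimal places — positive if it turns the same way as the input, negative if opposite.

+167.1464 rpm (same as input, |ω| = 167.1464 rpm)

Stage 1 [35T→93T]: ω = 2482.0000×35/93 = 934.0860 rpm, dir flips to −; running = −934.0860
Stage 2 [44T→49T]: ω = 934.0860×44/49 = 838.7711 rpm, dir flips to +; running = +838.7711
Stage 3 [12T→69T]: ω = 838.7711×12/69 = 145.8732 rpm, dir flips to −; running = −145.8732
Stage 4 [55T→48T]: ω = 145.8732×55/48 = 167.1464 rpm, dir flips to +; running = +167.1464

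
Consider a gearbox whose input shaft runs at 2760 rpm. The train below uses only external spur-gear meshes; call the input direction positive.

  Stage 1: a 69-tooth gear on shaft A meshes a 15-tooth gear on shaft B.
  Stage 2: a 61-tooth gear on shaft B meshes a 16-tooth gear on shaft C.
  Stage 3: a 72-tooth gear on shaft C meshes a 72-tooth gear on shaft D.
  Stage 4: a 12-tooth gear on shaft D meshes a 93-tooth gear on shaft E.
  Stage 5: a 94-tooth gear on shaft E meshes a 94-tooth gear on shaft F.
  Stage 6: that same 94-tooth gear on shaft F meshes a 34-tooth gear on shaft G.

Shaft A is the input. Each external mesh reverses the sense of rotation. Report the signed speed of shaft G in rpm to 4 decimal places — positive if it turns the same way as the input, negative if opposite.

+17267.2827 rpm (same as input, |ω| = 17267.2827 rpm)

Stage 1 [69T→15T]: ω = 2760.0000×69/15 = 12696.0000 rpm, dir flips to −; running = −12696.0000
Stage 2 [61T→16T]: ω = 12696.0000×61/16 = 48403.5000 rpm, dir flips to +; running = +48403.5000
Stage 3 [72T→72T]: ω = 48403.5000×72/72 = 48403.5000 rpm, dir flips to −; running = −48403.5000
Stage 4 [12T→93T]: ω = 48403.5000×12/93 = 6245.6129 rpm, dir flips to +; running = +6245.6129
Stage 5 [94T→94T]: ω = 6245.6129×94/94 = 6245.6129 rpm, dir flips to −; running = −6245.6129
Stage 6 [94T→34T]: ω = 6245.6129×94/34 = 17267.2827 rpm, dir flips to +; running = +17267.2827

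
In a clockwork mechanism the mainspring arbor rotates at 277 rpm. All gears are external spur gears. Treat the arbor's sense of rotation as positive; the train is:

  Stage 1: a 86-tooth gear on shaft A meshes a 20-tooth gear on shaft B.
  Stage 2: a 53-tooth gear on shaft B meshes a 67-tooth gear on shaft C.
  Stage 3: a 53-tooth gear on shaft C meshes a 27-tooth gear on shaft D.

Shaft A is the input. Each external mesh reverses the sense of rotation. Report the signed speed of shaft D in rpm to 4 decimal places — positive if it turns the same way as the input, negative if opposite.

-1849.5301 rpm (opposite to input, |ω| = 1849.5301 rpm)

Stage 1 [86T→20T]: ω = 277.0000×86/20 = 1191.1000 rpm, dir flips to −; running = −1191.1000
Stage 2 [53T→67T]: ω = 1191.1000×53/67 = 942.2134 rpm, dir flips to +; running = +942.2134
Stage 3 [53T→27T]: ω = 942.2134×53/27 = 1849.5301 rpm, dir flips to −; running = −1849.5301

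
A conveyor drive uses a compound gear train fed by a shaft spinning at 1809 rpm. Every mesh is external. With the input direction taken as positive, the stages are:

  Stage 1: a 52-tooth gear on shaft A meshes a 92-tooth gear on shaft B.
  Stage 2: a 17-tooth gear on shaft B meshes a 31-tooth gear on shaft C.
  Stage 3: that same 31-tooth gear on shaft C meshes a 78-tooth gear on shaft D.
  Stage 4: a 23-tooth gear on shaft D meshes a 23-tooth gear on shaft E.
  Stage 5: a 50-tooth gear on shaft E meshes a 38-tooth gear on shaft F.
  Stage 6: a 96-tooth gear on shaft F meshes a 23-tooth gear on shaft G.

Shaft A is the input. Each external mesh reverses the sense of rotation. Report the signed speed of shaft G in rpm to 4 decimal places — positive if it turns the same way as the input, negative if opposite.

+1223.8782 rpm (same as input, |ω| = 1223.8782 rpm)

Stage 1 [52T→92T]: ω = 1809.0000×52/92 = 1022.4783 rpm, dir flips to −; running = −1022.4783
Stage 2 [17T→31T]: ω = 1022.4783×17/31 = 560.7139 rpm, dir flips to +; running = +560.7139
Stage 3 [31T→78T]: ω = 560.7139×31/78 = 222.8478 rpm, dir flips to −; running = −222.8478
Stage 4 [23T→23T]: ω = 222.8478×23/23 = 222.8478 rpm, dir flips to +; running = +222.8478
Stage 5 [50T→38T]: ω = 222.8478×50/38 = 293.2208 rpm, dir flips to −; running = −293.2208
Stage 6 [96T→23T]: ω = 293.2208×96/23 = 1223.8782 rpm, dir flips to +; running = +1223.8782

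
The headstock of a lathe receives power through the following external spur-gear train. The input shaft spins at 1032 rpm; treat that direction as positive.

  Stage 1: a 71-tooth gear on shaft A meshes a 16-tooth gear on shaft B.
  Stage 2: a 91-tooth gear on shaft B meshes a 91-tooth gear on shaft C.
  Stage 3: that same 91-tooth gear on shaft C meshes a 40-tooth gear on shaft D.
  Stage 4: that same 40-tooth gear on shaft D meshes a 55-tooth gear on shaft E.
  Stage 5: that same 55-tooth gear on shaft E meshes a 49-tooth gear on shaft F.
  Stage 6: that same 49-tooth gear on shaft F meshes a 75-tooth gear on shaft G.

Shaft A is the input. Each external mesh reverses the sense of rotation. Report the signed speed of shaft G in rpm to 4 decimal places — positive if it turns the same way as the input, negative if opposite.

+5556.4600 rpm (same as input, |ω| = 5556.4600 rpm)

Stage 1 [71T→16T]: ω = 1032.0000×71/16 = 4579.5000 rpm, dir flips to −; running = −4579.5000
Stage 2 [91T→91T]: ω = 4579.5000×91/91 = 4579.5000 rpm, dir flips to +; running = +4579.5000
Stage 3 [91T→40T]: ω = 4579.5000×91/40 = 10418.3625 rpm, dir flips to −; running = −10418.3625
Stage 4 [40T→55T]: ω = 10418.3625×40/55 = 7576.9909 rpm, dir flips to +; running = +7576.9909
Stage 5 [55T→49T]: ω = 7576.9909×55/49 = 8504.7857 rpm, dir flips to −; running = −8504.7857
Stage 6 [49T→75T]: ω = 8504.7857×49/75 = 5556.4600 rpm, dir flips to +; running = +5556.4600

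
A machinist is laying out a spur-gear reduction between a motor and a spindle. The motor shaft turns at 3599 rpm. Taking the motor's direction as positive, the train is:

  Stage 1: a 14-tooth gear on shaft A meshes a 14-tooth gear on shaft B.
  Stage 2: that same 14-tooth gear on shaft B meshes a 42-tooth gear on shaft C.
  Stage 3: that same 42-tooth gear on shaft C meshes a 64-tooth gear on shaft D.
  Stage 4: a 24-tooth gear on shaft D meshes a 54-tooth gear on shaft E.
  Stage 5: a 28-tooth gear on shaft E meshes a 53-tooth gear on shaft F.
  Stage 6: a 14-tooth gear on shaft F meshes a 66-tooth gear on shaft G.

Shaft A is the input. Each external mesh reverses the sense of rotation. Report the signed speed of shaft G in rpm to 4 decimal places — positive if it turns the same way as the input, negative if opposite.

Stage 1 [14T→14T]: ω = 3599.0000×14/14 = 3599.0000 rpm, dir flips to −; running = −3599.0000
Stage 2 [14T→42T]: ω = 3599.0000×14/42 = 1199.6667 rpm, dir flips to +; running = +1199.6667
Stage 3 [42T→64T]: ω = 1199.6667×42/64 = 787.2812 rpm, dir flips to −; running = −787.2812
Stage 4 [24T→54T]: ω = 787.2812×24/54 = 349.9028 rpm, dir flips to +; running = +349.9028
Stage 5 [28T→53T]: ω = 349.9028×28/53 = 184.8543 rpm, dir flips to −; running = −184.8543
Stage 6 [14T→66T]: ω = 184.8543×14/66 = 39.2115 rpm, dir flips to +; running = +39.2115

+39.2115 rpm (same as input, |ω| = 39.2115 rpm)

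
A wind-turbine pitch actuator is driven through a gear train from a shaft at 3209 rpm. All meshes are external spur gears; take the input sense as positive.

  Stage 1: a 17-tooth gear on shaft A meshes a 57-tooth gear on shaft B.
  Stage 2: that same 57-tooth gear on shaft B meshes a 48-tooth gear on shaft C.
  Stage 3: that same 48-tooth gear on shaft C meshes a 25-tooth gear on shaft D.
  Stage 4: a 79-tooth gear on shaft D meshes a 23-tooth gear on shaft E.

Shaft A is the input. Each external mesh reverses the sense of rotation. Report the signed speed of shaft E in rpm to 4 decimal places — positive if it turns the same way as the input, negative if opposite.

+7495.1078 rpm (same as input, |ω| = 7495.1078 rpm)

Stage 1 [17T→57T]: ω = 3209.0000×17/57 = 957.0702 rpm, dir flips to −; running = −957.0702
Stage 2 [57T→48T]: ω = 957.0702×57/48 = 1136.5208 rpm, dir flips to +; running = +1136.5208
Stage 3 [48T→25T]: ω = 1136.5208×48/25 = 2182.1200 rpm, dir flips to −; running = −2182.1200
Stage 4 [79T→23T]: ω = 2182.1200×79/23 = 7495.1078 rpm, dir flips to +; running = +7495.1078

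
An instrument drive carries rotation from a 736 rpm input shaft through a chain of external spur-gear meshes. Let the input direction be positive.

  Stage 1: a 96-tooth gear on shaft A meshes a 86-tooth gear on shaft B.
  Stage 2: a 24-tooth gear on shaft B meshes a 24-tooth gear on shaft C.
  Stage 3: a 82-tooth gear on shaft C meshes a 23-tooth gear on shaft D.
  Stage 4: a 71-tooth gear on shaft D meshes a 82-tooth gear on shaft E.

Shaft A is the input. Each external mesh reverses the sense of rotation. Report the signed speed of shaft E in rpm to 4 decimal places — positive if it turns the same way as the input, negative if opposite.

Stage 1 [96T→86T]: ω = 736.0000×96/86 = 821.5814 rpm, dir flips to −; running = −821.5814
Stage 2 [24T→24T]: ω = 821.5814×24/24 = 821.5814 rpm, dir flips to +; running = +821.5814
Stage 3 [82T→23T]: ω = 821.5814×82/23 = 2929.1163 rpm, dir flips to −; running = −2929.1163
Stage 4 [71T→82T]: ω = 2929.1163×71/82 = 2536.1860 rpm, dir flips to +; running = +2536.1860

+2536.1860 rpm (same as input, |ω| = 2536.1860 rpm)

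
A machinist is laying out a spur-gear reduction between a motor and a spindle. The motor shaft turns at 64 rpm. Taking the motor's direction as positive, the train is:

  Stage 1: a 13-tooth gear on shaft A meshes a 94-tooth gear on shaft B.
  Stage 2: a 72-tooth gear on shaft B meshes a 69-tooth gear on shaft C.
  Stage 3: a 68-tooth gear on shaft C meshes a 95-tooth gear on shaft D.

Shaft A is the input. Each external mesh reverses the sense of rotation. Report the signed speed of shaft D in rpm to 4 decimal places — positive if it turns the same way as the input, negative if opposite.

Stage 1 [13T→94T]: ω = 64.0000×13/94 = 8.8511 rpm, dir flips to −; running = −8.8511
Stage 2 [72T→69T]: ω = 8.8511×72/69 = 9.2359 rpm, dir flips to +; running = +9.2359
Stage 3 [68T→95T]: ω = 9.2359×68/95 = 6.6110 rpm, dir flips to −; running = −6.6110

-6.6110 rpm (opposite to input, |ω| = 6.6110 rpm)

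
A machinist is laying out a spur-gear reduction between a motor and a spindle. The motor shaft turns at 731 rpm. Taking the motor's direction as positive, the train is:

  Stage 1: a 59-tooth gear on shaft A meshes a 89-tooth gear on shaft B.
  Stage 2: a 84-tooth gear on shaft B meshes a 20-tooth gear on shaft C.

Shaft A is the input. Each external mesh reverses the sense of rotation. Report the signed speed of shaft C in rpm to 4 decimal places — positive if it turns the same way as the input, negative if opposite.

+2035.3011 rpm (same as input, |ω| = 2035.3011 rpm)

Stage 1 [59T→89T]: ω = 731.0000×59/89 = 484.5955 rpm, dir flips to −; running = −484.5955
Stage 2 [84T→20T]: ω = 484.5955×84/20 = 2035.3011 rpm, dir flips to +; running = +2035.3011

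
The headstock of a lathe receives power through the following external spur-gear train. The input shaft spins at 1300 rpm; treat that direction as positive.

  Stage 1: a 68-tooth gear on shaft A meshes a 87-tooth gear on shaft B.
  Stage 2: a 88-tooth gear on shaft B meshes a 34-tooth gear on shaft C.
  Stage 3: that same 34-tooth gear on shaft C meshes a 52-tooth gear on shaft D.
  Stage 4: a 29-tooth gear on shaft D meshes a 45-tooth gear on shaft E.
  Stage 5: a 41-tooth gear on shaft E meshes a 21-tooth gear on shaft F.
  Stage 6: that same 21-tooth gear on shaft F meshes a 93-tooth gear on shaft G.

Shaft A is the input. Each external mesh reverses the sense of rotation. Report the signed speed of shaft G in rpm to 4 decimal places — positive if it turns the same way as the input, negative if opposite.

Stage 1 [68T→87T]: ω = 1300.0000×68/87 = 1016.0920 rpm, dir flips to −; running = −1016.0920
Stage 2 [88T→34T]: ω = 1016.0920×88/34 = 2629.8851 rpm, dir flips to +; running = +2629.8851
Stage 3 [34T→52T]: ω = 2629.8851×34/52 = 1719.5402 rpm, dir flips to −; running = −1719.5402
Stage 4 [29T→45T]: ω = 1719.5402×29/45 = 1108.1481 rpm, dir flips to +; running = +1108.1481
Stage 5 [41T→21T]: ω = 1108.1481×41/21 = 2163.5273 rpm, dir flips to −; running = −2163.5273
Stage 6 [21T→93T]: ω = 2163.5273×21/93 = 488.5384 rpm, dir flips to +; running = +488.5384

+488.5384 rpm (same as input, |ω| = 488.5384 rpm)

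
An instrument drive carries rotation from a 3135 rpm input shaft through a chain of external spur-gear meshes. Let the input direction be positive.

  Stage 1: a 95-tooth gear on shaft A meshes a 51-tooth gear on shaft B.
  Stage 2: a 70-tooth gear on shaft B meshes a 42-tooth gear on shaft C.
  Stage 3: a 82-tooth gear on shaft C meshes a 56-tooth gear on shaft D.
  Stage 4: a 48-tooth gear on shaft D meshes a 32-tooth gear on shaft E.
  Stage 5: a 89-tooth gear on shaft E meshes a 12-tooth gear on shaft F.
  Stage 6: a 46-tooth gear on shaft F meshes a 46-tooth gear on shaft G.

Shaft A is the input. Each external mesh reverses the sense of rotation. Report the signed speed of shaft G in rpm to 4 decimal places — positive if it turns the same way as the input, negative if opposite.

Stage 1 [95T→51T]: ω = 3135.0000×95/51 = 5839.7059 rpm, dir flips to −; running = −5839.7059
Stage 2 [70T→42T]: ω = 5839.7059×70/42 = 9732.8431 rpm, dir flips to +; running = +9732.8431
Stage 3 [82T→56T]: ω = 9732.8431×82/56 = 14251.6632 rpm, dir flips to −; running = −14251.6632
Stage 4 [48T→32T]: ω = 14251.6632×48/32 = 21377.4947 rpm, dir flips to +; running = +21377.4947
Stage 5 [89T→12T]: ω = 21377.4947×89/12 = 158549.7527 rpm, dir flips to −; running = −158549.7527
Stage 6 [46T→46T]: ω = 158549.7527×46/46 = 158549.7527 rpm, dir flips to +; running = +158549.7527

+158549.7527 rpm (same as input, |ω| = 158549.7527 rpm)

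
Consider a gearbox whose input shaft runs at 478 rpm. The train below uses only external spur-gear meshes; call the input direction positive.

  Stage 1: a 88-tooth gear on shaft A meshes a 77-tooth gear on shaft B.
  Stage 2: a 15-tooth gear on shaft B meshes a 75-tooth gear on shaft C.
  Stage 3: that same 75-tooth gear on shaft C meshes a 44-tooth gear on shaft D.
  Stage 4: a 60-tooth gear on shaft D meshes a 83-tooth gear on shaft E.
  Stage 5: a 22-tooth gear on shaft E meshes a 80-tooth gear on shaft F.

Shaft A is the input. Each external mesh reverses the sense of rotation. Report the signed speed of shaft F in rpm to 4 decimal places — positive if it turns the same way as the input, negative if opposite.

Stage 1 [88T→77T]: ω = 478.0000×88/77 = 546.2857 rpm, dir flips to −; running = −546.2857
Stage 2 [15T→75T]: ω = 546.2857×15/75 = 109.2571 rpm, dir flips to +; running = +109.2571
Stage 3 [75T→44T]: ω = 109.2571×75/44 = 186.2338 rpm, dir flips to −; running = −186.2338
Stage 4 [60T→83T]: ω = 186.2338×60/83 = 134.6268 rpm, dir flips to +; running = +134.6268
Stage 5 [22T→80T]: ω = 134.6268×22/80 = 37.0224 rpm, dir flips to −; running = −37.0224

-37.0224 rpm (opposite to input, |ω| = 37.0224 rpm)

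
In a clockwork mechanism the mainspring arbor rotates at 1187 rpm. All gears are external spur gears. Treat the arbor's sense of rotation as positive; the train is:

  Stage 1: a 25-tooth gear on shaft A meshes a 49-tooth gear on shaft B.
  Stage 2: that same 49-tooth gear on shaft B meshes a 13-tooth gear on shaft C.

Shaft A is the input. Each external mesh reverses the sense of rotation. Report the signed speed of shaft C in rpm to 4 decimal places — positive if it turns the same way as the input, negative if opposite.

+2282.6923 rpm (same as input, |ω| = 2282.6923 rpm)

Stage 1 [25T→49T]: ω = 1187.0000×25/49 = 605.6122 rpm, dir flips to −; running = −605.6122
Stage 2 [49T→13T]: ω = 605.6122×49/13 = 2282.6923 rpm, dir flips to +; running = +2282.6923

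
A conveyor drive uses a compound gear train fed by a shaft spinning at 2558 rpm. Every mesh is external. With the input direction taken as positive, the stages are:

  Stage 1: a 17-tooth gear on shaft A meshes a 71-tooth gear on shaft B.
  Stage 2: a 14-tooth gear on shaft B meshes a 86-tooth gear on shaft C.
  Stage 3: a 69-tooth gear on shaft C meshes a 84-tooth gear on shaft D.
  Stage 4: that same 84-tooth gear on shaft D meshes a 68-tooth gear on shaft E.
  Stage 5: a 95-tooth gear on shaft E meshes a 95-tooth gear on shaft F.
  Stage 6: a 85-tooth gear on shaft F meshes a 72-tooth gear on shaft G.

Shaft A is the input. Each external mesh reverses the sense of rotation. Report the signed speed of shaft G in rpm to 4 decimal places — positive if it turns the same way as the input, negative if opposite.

+119.4393 rpm (same as input, |ω| = 119.4393 rpm)

Stage 1 [17T→71T]: ω = 2558.0000×17/71 = 612.4789 rpm, dir flips to −; running = −612.4789
Stage 2 [14T→86T]: ω = 612.4789×14/86 = 99.7059 rpm, dir flips to +; running = +99.7059
Stage 3 [69T→84T]: ω = 99.7059×69/84 = 81.9012 rpm, dir flips to −; running = −81.9012
Stage 4 [84T→68T]: ω = 81.9012×84/68 = 101.1721 rpm, dir flips to +; running = +101.1721
Stage 5 [95T→95T]: ω = 101.1721×95/95 = 101.1721 rpm, dir flips to −; running = −101.1721
Stage 6 [85T→72T]: ω = 101.1721×85/72 = 119.4393 rpm, dir flips to +; running = +119.4393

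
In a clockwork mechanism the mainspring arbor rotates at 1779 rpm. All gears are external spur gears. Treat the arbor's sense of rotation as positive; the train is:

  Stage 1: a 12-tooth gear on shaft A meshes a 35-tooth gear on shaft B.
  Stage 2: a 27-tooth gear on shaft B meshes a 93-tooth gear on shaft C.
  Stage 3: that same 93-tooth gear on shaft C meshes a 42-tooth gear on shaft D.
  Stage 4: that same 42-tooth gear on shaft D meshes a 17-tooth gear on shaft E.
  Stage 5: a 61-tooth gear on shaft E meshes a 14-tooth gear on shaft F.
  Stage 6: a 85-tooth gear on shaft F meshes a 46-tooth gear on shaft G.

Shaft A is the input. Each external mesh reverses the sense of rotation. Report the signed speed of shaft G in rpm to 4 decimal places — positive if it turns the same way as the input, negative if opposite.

Stage 1 [12T→35T]: ω = 1779.0000×12/35 = 609.9429 rpm, dir flips to −; running = −609.9429
Stage 2 [27T→93T]: ω = 609.9429×27/93 = 177.0802 rpm, dir flips to +; running = +177.0802
Stage 3 [93T→42T]: ω = 177.0802×93/42 = 392.1061 rpm, dir flips to −; running = −392.1061
Stage 4 [42T→17T]: ω = 392.1061×42/17 = 968.7328 rpm, dir flips to +; running = +968.7328
Stage 5 [61T→14T]: ω = 968.7328×61/14 = 4220.9071 rpm, dir flips to −; running = −4220.9071
Stage 6 [85T→46T]: ω = 4220.9071×85/46 = 7799.5022 rpm, dir flips to +; running = +7799.5022

+7799.5022 rpm (same as input, |ω| = 7799.5022 rpm)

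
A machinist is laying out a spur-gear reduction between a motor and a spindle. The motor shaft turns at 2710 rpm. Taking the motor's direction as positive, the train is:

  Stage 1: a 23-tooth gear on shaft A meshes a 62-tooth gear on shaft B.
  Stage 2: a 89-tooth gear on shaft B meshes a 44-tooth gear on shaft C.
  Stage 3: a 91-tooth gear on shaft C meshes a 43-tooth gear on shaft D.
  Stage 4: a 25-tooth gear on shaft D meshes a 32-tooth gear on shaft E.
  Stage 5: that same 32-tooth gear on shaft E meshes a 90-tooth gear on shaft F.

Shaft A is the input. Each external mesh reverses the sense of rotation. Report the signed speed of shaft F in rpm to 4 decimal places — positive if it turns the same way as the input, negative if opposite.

Stage 1 [23T→62T]: ω = 2710.0000×23/62 = 1005.3226 rpm, dir flips to −; running = −1005.3226
Stage 2 [89T→44T]: ω = 1005.3226×89/44 = 2033.4934 rpm, dir flips to +; running = +2033.4934
Stage 3 [91T→43T]: ω = 2033.4934×91/43 = 4303.4395 rpm, dir flips to −; running = −4303.4395
Stage 4 [25T→32T]: ω = 4303.4395×25/32 = 3362.0621 rpm, dir flips to +; running = +3362.0621
Stage 5 [32T→90T]: ω = 3362.0621×32/90 = 1195.3999 rpm, dir flips to −; running = −1195.3999

-1195.3999 rpm (opposite to input, |ω| = 1195.3999 rpm)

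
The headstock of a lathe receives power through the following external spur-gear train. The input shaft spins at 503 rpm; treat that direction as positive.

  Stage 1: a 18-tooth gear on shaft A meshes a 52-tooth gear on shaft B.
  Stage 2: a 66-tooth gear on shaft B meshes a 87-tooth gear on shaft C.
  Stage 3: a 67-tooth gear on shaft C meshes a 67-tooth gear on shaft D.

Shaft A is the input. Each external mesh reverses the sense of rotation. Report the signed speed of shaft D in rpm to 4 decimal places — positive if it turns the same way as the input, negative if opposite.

-132.0875 rpm (opposite to input, |ω| = 132.0875 rpm)

Stage 1 [18T→52T]: ω = 503.0000×18/52 = 174.1154 rpm, dir flips to −; running = −174.1154
Stage 2 [66T→87T]: ω = 174.1154×66/87 = 132.0875 rpm, dir flips to +; running = +132.0875
Stage 3 [67T→67T]: ω = 132.0875×67/67 = 132.0875 rpm, dir flips to −; running = −132.0875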